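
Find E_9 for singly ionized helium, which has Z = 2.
-0.672 eV

For hydrogen-like ions, the energy levels scale with Z²:
E_n = -13.6057 Z² / n² eV

For He⁺ (Z = 2) at n = 9:
E_9 = -13.6057 × 2² / 9²
E_9 = -13.6057 × 4 / 81
E_9 = -54.4228 / 81
E_9 = -0.672 eV

The energy is 4 times more negative than hydrogen at the same n due to the stronger nuclear charge.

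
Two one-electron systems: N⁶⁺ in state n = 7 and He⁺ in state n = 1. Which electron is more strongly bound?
He⁺ at n = 1 (E = -54.422800 eV)

Using E_n = -13.6057 Z² / n² eV:

N⁶⁺ (Z = 7) at n = 7:
E = -13.6057 × 7² / 7² = -13.6057 × 49 / 49 = -13.605700000 eV

He⁺ (Z = 2) at n = 1:
E = -13.6057 × 2² / 1² = -13.6057 × 4 / 1 = -54.422800000 eV

Since -54.422800000 eV < -13.605700000 eV,
He⁺ at n = 1 is more tightly bound (requires more energy to ionize).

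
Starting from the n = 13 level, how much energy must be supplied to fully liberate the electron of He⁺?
0.32203 eV

The ionization energy is the energy needed to remove the electron completely (n → ∞).

For a hydrogen-like ion with Z = 2, E_n = -13.6057 Z² / n² eV.

At n = 13: E_13 = -13.6057 × 2² / 13² = -0.32202840 eV
At n = ∞: E_∞ = 0 eV

Ionization energy = E_∞ - E_13 = 0 - (-0.32202840) = 0.32202840 eV
Ionization energy ≈ 0.32203 eV

This is also called the binding energy of the electron in state n = 13.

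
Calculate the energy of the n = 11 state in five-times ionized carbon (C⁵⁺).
-4.0480 eV

For hydrogen-like ions, the energy levels scale with Z²:
E_n = -13.6057 Z² / n² eV

For C⁵⁺ (Z = 6) at n = 11:
E_11 = -13.6057 × 6² / 11²
E_11 = -13.6057 × 36 / 121
E_11 = -489.8052 / 121
E_11 = -4.0480 eV

The energy is 36 times more negative than hydrogen at the same n due to the stronger nuclear charge.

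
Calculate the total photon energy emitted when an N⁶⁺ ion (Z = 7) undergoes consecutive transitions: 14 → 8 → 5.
23.26575 eV

The energy levels of N⁶⁺ are E_n = -13.6057 × 7² / n² eV.

First transition (14 → 8):
ΔE₁ = |E_8 - E_14|
ΔE₁ = |-10.41686406250 - (-3.40142500000)| = 7.01543906 eV

Second transition (8 → 5):
ΔE₂ = |E_5 - E_8|
ΔE₂ = |-26.66717200000 - (-10.41686406250)| = 16.25030794 eV

Total energy released:
E_total = ΔE₁ + ΔE₂ = 7.01543906 + 16.25030794 = 23.26575 eV

Note: This equals the direct transition 14 → 5: 23.26575 eV ✓
Energy is conserved regardless of the path taken.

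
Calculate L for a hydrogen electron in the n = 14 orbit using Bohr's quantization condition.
1.476e-33 J·s (or 14ℏ)

In the Bohr model, angular momentum is quantized:
L = nℏ

where ℏ = h/(2π) = 1.05457e-34 J·s

For n = 14:
L = 14 × 1.05457e-34 J·s
L = 1.476e-33 J·s

This can also be written as L = 14ℏ.
The angular momentum is an integer multiple of the reduced Planck constant.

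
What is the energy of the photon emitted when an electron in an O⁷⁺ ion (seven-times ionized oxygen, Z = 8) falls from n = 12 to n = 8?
7.55872 eV

The energy levels are E_n = -13.6057 Z² eV / n².

Energy at n = 12: E_12 = -13.6057 × 8² / 12² = -6.04697778 eV
Energy at n = 8: E_8 = -13.6057 × 8² / 8² = -13.60570000 eV

For emission (electron falling to lower state), the photon energy is:
E_photon = E_12 - E_8 = |-6.04697778 - (-13.60570000)|
E_photon = 7.55872 eV

This energy is carried away by the emitted photon.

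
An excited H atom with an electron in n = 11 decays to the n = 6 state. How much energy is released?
0.265492 eV

The energy levels are E_n = -13.6057 eV / n².

Energy at n = 11: E_11 = -13.6057 / 11² = -0.112443802 eV
Energy at n = 6: E_6 = -13.6057 / 6² = -0.377936111 eV

For emission (electron falling to lower state), the photon energy is:
E_photon = E_11 - E_6 = |-0.112443802 - (-0.377936111)|
E_photon = 0.265492 eV

This energy is carried away by the emitted photon.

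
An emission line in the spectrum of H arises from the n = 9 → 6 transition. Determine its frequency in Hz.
5.0769e+13 Hz

First, find the transition energy:
E_9 = -13.6057 / 9² = -0.16797160 eV
E_6 = -13.6057 / 6² = -0.37793611 eV
|ΔE| = |E_6 - E_9| = 0.20996451 eV

Convert to Joules: E = 0.20996451 eV × (1.602177 × 10⁻¹⁹ J/eV) = 3.364003e-20 J

Using E = hf:
f = E/h = 3.364003e-20 J / (6.62607 × 10⁻³⁴ J·s)
f = 5.0769e+13 Hz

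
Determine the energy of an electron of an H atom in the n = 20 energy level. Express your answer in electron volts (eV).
-0.03 eV

The energy levels of a hydrogen-like atom are given by:
E_n = -13.6057 eV / n²

For n = 20:
E_20 = -13.6057 eV / 20²
E_20 = -13.6057 eV / 400
E_20 = -0.03 eV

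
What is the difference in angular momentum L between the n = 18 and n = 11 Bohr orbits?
7.38e-34 J·s (or 7ℏ)

In the Bohr model, L_n = nℏ where ℏ = 1.0546e-34 J·s.

L_18 = 18ℏ = 1.8983e-33 J·s
L_11 = 11ℏ = 1.1601e-33 J·s

ΔL = L_18 - L_11 = (18 - 11)ℏ = 7ℏ
ΔL = 7 × 1.0546e-34 J·s = 7.38e-34 J·s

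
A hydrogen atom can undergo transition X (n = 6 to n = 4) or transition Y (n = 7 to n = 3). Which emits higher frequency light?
7 → 3

Calculate the energy for each transition:

Transition 6 → 4:
ΔE₁ = |E_4 - E_6| = |-13.6057/4² - (-13.6057/6²)|
ΔE₁ = |-0.850356250 - (-0.377936111)| = 0.472420 eV

Transition 7 → 3:
ΔE₂ = |E_3 - E_7| = |-13.6057/3² - (-13.6057/7²)|
ΔE₂ = |-1.511744444 - (-0.277667347)| = 1.234077 eV

Since 1.234077 eV > 0.472420 eV, the transition 7 → 3 emits the more energetic photon.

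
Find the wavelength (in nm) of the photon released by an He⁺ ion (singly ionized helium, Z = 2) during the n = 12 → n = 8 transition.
2624.44 nm

First, find the transition energy using E_n = -13.6057 Z² / n² eV:
E_12 = -13.6057 × 2² / 12² = -0.37793611 eV
E_8 = -13.6057 × 2² / 8² = -0.85035625 eV

Photon energy: |ΔE| = |E_8 - E_12| = 0.47242014 eV

Convert to wavelength using E = hc/λ with hc = 1239.84 eV·nm:
λ = hc/E = 1239.84 eV·nm / 0.47242014 eV
λ = 2624.44 nm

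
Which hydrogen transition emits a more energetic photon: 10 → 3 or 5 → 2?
5 → 2

Calculate the energy for each transition:

Transition 10 → 3:
ΔE₁ = |E_3 - E_10| = |-13.6057/3² - (-13.6057/10²)|
ΔE₁ = |-1.51174444444 - (-0.13605700000)| = 1.37568744 eV

Transition 5 → 2:
ΔE₂ = |E_2 - E_5| = |-13.6057/2² - (-13.6057/5²)|
ΔE₂ = |-3.40142500000 - (-0.54422800000)| = 2.85719700 eV

Since 2.85719700 eV > 1.37568744 eV, the transition 5 → 2 emits the more energetic photon.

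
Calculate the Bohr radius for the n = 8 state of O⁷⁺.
0.4233 nm (or 4.2334 Å)

The Bohr radius formula is:
r_n = n² a₀ / Z

where a₀ = 0.0529177 nm is the Bohr radius.

For O⁷⁺ (Z = 8) at n = 8:
r_8 = 8² × 0.0529177 nm / 8
r_8 = 64 × 0.0529177 nm / 8
r_8 = 3.38673 nm / 8
r_8 = 0.4233 nm

The electron orbits at approximately 0.4233 nm from the nucleus.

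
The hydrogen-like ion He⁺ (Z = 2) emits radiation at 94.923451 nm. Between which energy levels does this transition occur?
n = 10 → n = 2

First, find the photon energy from the wavelength (hc = 1239.84 eV·nm):
E = hc/λ = 1239.84 eV·nm / 94.923451 nm = 13.061472 eV

The energy levels of He⁺ satisfy E_n = -13.6057 × 2² / n² eV, so an emission n_i → n_f releases
ΔE = 13.6057 × 2² × (1/n_f² − 1/n_i²) eV.

Setting ΔE equal to the photon energy:
1/n_f² − 1/n_i² = 13.061472 / (13.6057 × 2²) = 0.24000000

Since 1/n_i² must be positive, we need 1/n_f² > 0.24000000, i.e. n_f ≤ 2. For each allowed n_f, solve n_i = (1/n_f² − 0.24000000)^(−1/2) and check whether it is a whole number:
  n_f = 1: 1/n_i² = 1.00000000 − 0.24000000 = 0.76000000 → n_i = 1.147  (not an integer) ✗
  n_f = 2: 1/n_i² = 0.25000000 − 0.24000000 = 0.01000000 → n_i = 10.000  → integer, n_i = 10 ✓

Only n_f = 2 gives an integer upper level, n_i = 10.

The transition is from n = 10 to n = 2 (emission).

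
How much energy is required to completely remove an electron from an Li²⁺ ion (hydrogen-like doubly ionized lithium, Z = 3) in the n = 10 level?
1.2245 eV

The ionization energy is the energy needed to remove the electron completely (n → ∞).

For a hydrogen-like ion with Z = 3, E_n = -13.6057 Z² / n² eV.

At n = 10: E_10 = -13.6057 × 3² / 10² = -1.2245130 eV
At n = ∞: E_∞ = 0 eV

Ionization energy = E_∞ - E_10 = 0 - (-1.2245130) = 1.2245130 eV
Ionization energy ≈ 1.2245 eV

This is also called the binding energy of the electron in state n = 10.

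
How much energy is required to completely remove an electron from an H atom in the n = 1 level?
13.6057 eV

The ionization energy is the energy needed to remove the electron completely (n → ∞).

For hydrogen, E_n = -13.6057 eV / n².

At n = 1: E_1 = -13.6057 / 1² = -13.6057000 eV
At n = ∞: E_∞ = 0 eV

Ionization energy = E_∞ - E_1 = 0 - (-13.6057000) = 13.6057000 eV
Ionization energy ≈ 13.6057 eV

This is also called the binding energy of the electron in state n = 1.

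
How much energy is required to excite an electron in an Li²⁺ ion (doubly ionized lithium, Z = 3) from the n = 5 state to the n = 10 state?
3.674 eV

The energy levels of a hydrogen-like atom are E_n = -13.6057 Z² eV / n².

Energy at n = 5: E_5 = -13.6057 × 3² / 5² = -4.898052 eV
Energy at n = 10: E_10 = -13.6057 × 3² / 10² = -1.224513 eV

The excitation energy is the difference:
ΔE = E_10 - E_5
ΔE = -1.224513 - (-4.898052)
ΔE = 3.674 eV

Since this is positive, energy must be absorbed (photon absorption).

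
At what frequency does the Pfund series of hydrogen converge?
1.32e+14 Hz

The series limit corresponds to the transition from n = ∞ to n = 5.
This is the highest energy (shortest wavelength) transition in the Pfund series.

E_∞ = 0 eV
E_5 = -13.6057 / 5² = -0.544228 eV

Energy at series limit:
ΔE = E_∞ - E_5 = 0 - (-0.544228) = 0.544228 eV
E = 0.544228 eV × (1.602177 × 10⁻¹⁹ J/eV) = 8.7195e-20 J
f = E/h = 8.7195e-20 J / (6.62607 × 10⁻³⁴ J·s) = 1.32e+14 Hz

This energy equals the ionization energy from the n = 5 state of hydrogen.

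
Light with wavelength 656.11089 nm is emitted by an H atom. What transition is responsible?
n = 3 → n = 2

First, find the photon energy from the wavelength (hc = 1239.84 eV·nm):
E = hc/λ = 1239.84 eV·nm / 656.11089 nm = 1.8896806 eV

The energy levels of hydrogen satisfy E_n = -13.6057 / n² eV, so an emission n_i → n_f releases
ΔE = 13.6057 × (1/n_f² − 1/n_i²) eV.

Setting ΔE equal to the photon energy:
1/n_f² − 1/n_i² = 1.8896806 / 13.6057 = 0.13888889

Since 1/n_i² must be positive, we need 1/n_f² > 0.13888889, i.e. n_f ≤ 2. For each allowed n_f, solve n_i = (1/n_f² − 0.13888889)^(−1/2) and check whether it is a whole number:
  n_f = 1: 1/n_i² = 1.00000000 − 0.13888889 = 0.86111111 → n_i = 1.078  (not an integer) ✗
  n_f = 2: 1/n_i² = 0.25000000 − 0.13888889 = 0.11111111 → n_i = 3.000  → integer, n_i = 3 ✓

Only n_f = 2 gives an integer upper level, n_i = 3.

The transition is from n = 3 to n = 2 (emission).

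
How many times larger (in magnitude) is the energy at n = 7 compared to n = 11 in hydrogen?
2.469

Using E_n = -13.6057 Z² / n² eV with Z = 1:

E_7 = -13.6057 / 7² = -13.6057 / 49 = -0.277667347 eV
E_11 = -13.6057 / 11² = -13.6057 / 121 = -0.112443802 eV

The ratio is:
E_7/E_11 = (-0.277667347) / (-0.112443802)
E_7/E_11 = (-13.6057/49) / (-13.6057/121)
E_7/E_11 = 121/49
E_7/E_11 = 2.469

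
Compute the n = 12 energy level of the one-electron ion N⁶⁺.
-4.62972 eV

For hydrogen-like ions, the energy levels scale with Z²:
E_n = -13.6057 Z² / n² eV

For N⁶⁺ (Z = 7) at n = 12:
E_12 = -13.6057 × 7² / 12²
E_12 = -13.6057 × 49 / 144
E_12 = -666.6793 / 144
E_12 = -4.62972 eV

The energy is 49 times more negative than hydrogen at the same n due to the stronger nuclear charge.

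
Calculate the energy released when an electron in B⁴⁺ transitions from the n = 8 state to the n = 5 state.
8.2910 eV

The energy levels are E_n = -13.6057 Z² eV / n².

Energy at n = 8: E_8 = -13.6057 × 5² / 8² = -5.3147266 eV
Energy at n = 5: E_5 = -13.6057 × 5² / 5² = -13.6057000 eV

For emission (electron falling to lower state), the photon energy is:
E_photon = E_8 - E_5 = |-5.3147266 - (-13.6057000)|
E_photon = 8.2910 eV

This energy is carried away by the emitted photon.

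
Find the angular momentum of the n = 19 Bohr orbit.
2.0037e-33 J·s (or 19ℏ)

In the Bohr model, angular momentum is quantized:
L = nℏ

where ℏ = h/(2π) = 1.054572e-34 J·s

For n = 19:
L = 19 × 1.054572e-34 J·s
L = 2.0037e-33 J·s

This can also be written as L = 19ℏ.
The angular momentum is an integer multiple of the reduced Planck constant.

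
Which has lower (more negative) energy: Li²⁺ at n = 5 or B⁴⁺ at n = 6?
B⁴⁺ at n = 6 (E = -9.448 eV)

Using E_n = -13.6057 Z² / n² eV:

Li²⁺ (Z = 3) at n = 5:
E = -13.6057 × 3² / 5² = -13.6057 × 9 / 25 = -4.898052 eV

B⁴⁺ (Z = 5) at n = 6:
E = -13.6057 × 5² / 6² = -13.6057 × 25 / 36 = -9.448403 eV

Since -9.448403 eV < -4.898052 eV,
B⁴⁺ at n = 6 is more tightly bound (requires more energy to ionize).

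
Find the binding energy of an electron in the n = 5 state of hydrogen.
0.54423 eV

The ionization energy is the energy needed to remove the electron completely (n → ∞).

For hydrogen, E_n = -13.6057 eV / n².

At n = 5: E_5 = -13.6057 / 5² = -0.54422800 eV
At n = ∞: E_∞ = 0 eV

Ionization energy = E_∞ - E_5 = 0 - (-0.54422800) = 0.54422800 eV
Ionization energy ≈ 0.54423 eV

This is also called the binding energy of the electron in state n = 5.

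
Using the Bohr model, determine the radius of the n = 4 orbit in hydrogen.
0.8467 nm (or 8.4668 Å)

The Bohr radius formula is:
r_n = n² a₀ / Z

where a₀ = 0.0529177 nm is the Bohr radius.

For H (Z = 1) at n = 4:
r_4 = 4² × 0.0529177 nm / 1
r_4 = 16 × 0.0529177 nm / 1
r_4 = 0.84668 nm / 1
r_4 = 0.8467 nm

The electron orbits at approximately 0.8467 nm from the nucleus.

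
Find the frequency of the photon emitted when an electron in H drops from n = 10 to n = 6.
5.85e+13 Hz

First, find the transition energy:
E_10 = -13.6057 / 10² = -0.13605700 eV
E_6 = -13.6057 / 6² = -0.37793611 eV
|ΔE| = |E_6 - E_10| = 0.24187911 eV

Convert to Joules: E = 0.24187911 eV × (1.602177 × 10⁻¹⁹ J/eV) = 3.8753e-20 J

Using E = hf:
f = E/h = 3.8753e-20 J / (6.62607 × 10⁻³⁴ J·s)
f = 5.85e+13 Hz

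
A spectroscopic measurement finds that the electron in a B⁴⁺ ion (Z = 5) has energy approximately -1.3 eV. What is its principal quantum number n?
n = 16

The exact energy levels follow E_n = -13.6057 Z² / n² eV with Z = 5.

The measured value (-1.3 eV) is reported to only 2 significant figures, so we must test candidate n values and see which one matches to that precision.

Candidate energies:
  n = 14:  E = -13.6057 × 5² / 14² = -1.73542 eV
  n = 15:  E = -13.6057 × 5² / 15² = -1.51174 eV
  n = 16:  E = -13.6057 × 5² / 16² = -1.32868 eV  ← matches
  n = 17:  E = -13.6057 × 5² / 17² = -1.17696 eV
  n = 18:  E = -13.6057 × 5² / 18² = -1.04982 eV

Checking against the measurement of -1.3 eV (2 sig figs), only n = 16 agrees:
E_16 = -1.32868 eV, which rounds to -1.3 eV ✓

Therefore n = 16.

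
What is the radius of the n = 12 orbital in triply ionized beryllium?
1.9050 nm (or 19.0504 Å)

The Bohr radius formula is:
r_n = n² a₀ / Z

where a₀ = 0.0529177 nm is the Bohr radius.

For Be³⁺ (Z = 4) at n = 12:
r_12 = 12² × 0.0529177 nm / 4
r_12 = 144 × 0.0529177 nm / 4
r_12 = 7.62015 nm / 4
r_12 = 1.9050 nm

The electron orbits at approximately 1.9050 nm from the nucleus.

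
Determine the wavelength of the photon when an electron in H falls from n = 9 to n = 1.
92.266 nm

First, find the transition energy using E_n = -13.6057 / n² eV:
E_9 = -13.6057 / 9² = -0.16797 eV
E_1 = -13.6057 / 1² = -13.60570 eV

Photon energy: |ΔE| = |E_1 - E_9| = 13.43773 eV

Convert to wavelength using E = hc/λ with hc = 1239.84 eV·nm:
λ = hc/E = 1239.84 eV·nm / 13.43773 eV
λ = 92.266 nm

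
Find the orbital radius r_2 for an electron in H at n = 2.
0.2117 nm (or 2.1167 Å)

The Bohr radius formula is:
r_n = n² a₀ / Z

where a₀ = 0.0529177 nm is the Bohr radius.

For H (Z = 1) at n = 2:
r_2 = 2² × 0.0529177 nm / 1
r_2 = 4 × 0.0529177 nm / 1
r_2 = 0.21167 nm / 1
r_2 = 0.2117 nm

The electron orbits at approximately 0.2117 nm from the nucleus.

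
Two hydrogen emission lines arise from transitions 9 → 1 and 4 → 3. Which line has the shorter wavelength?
9 → 1

Calculate the energy for each transition:

Transition 9 → 1:
ΔE₁ = |E_1 - E_9| = |-13.6057/1² - (-13.6057/9²)|
ΔE₁ = |-13.605700000 - (-0.167971605)| = 13.437728 eV

Transition 4 → 3:
ΔE₂ = |E_3 - E_4| = |-13.6057/3² - (-13.6057/4²)|
ΔE₂ = |-1.511744444 - (-0.850356250)| = 0.661388 eV

Since 13.437728 eV > 0.661388 eV, the transition 9 → 1 emits the more energetic photon.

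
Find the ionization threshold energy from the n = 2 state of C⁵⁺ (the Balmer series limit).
122.45130 eV

The series limit corresponds to the transition from n = ∞ to n = 2.
This is the highest energy (shortest wavelength) transition in the Balmer series.

E_∞ = 0 eV
E_2 = -13.6057 × 6² / 2² = -122.45130 eV

Energy at series limit:
ΔE = E_∞ - E_2 = 0 - (-122.45130) = 122.45130 eV

This energy equals the ionization energy from the n = 2 state of C⁵⁺.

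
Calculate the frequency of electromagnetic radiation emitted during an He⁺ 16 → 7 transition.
2.17155e+14 Hz

First, find the transition energy:
E_16 = -13.6057 × 2² / 16² = -0.212589063 eV
E_7 = -13.6057 × 2² / 7² = -1.110669388 eV
|ΔE| = |E_7 - E_16| = 0.898080325 eV

Convert to Joules: E = 0.898080325 eV × (1.602177 × 10⁻¹⁹ J/eV) = 1.4388836e-19 J

Using E = hf:
f = E/h = 1.4388836e-19 J / (6.62607 × 10⁻³⁴ J·s)
f = 2.17155e+14 Hz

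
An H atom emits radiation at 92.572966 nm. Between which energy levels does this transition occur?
n = 8 → n = 1

First, find the photon energy from the wavelength (hc = 1239.84 eV·nm):
E = hc/λ = 1239.84 eV·nm / 92.572966 nm = 13.393111 eV

The energy levels of hydrogen satisfy E_n = -13.6057 / n² eV, so an emission n_i → n_f releases
ΔE = 13.6057 × (1/n_f² − 1/n_i²) eV.

Setting ΔE equal to the photon energy:
1/n_f² − 1/n_i² = 13.393111 / 13.6057 = 0.98437500

Since 1/n_i² must be positive, we need 1/n_f² > 0.98437500, i.e. n_f ≤ 1. For each allowed n_f, solve n_i = (1/n_f² − 0.98437500)^(−1/2) and check whether it is a whole number:
  n_f = 1: 1/n_i² = 1.00000000 − 0.98437500 = 0.01562500 → n_i = 8.000  → integer, n_i = 8 ✓

Only n_f = 1 gives an integer upper level, n_i = 8.

The transition is from n = 8 to n = 1 (emission).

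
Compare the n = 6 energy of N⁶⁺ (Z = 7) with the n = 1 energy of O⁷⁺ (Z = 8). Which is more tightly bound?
O⁷⁺ at n = 1 (E = -870.764800 eV)

Using E_n = -13.6057 Z² / n² eV:

N⁶⁺ (Z = 7) at n = 6:
E = -13.6057 × 7² / 6² = -13.6057 × 49 / 36 = -18.518869444 eV

O⁷⁺ (Z = 8) at n = 1:
E = -13.6057 × 8² / 1² = -13.6057 × 64 / 1 = -870.764800000 eV

Since -870.764800000 eV < -18.518869444 eV,
O⁷⁺ at n = 1 is more tightly bound (requires more energy to ionize).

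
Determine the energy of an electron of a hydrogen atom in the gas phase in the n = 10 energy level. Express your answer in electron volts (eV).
-0.14 eV

The energy levels of a hydrogen-like atom are given by:
E_n = -13.6057 eV / n²

For n = 10:
E_10 = -13.6057 eV / 10²
E_10 = -13.6057 eV / 100
E_10 = -0.14 eV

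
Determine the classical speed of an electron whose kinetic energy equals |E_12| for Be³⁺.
7.292e+05 m/s (or 0.24325% of c)

The binding energy at n = 12 for Be³⁺ is:
E_12 = -13.6057 × 4²/12² = -1.5117444 eV
|E_12| = 1.5117444 eV

Convert to Joules:
KE = 1.5117444 eV × (1.602177 × 10⁻¹⁹ J/eV) = 2.42208e-19 J

Using KE = ½mv²:
v = √(2·KE/m_e)
v = √(2 × 2.42208e-19 J / 9.10938 × 10⁻³¹ kg)
v = 7.292e+05 m/s

This is approximately 0.24325% the speed of light.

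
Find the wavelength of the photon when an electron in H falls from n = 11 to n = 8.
12380.4161 nm

First, find the transition energy using E_n = -13.6057 / n² eV:
E_11 = -13.6057 / 11² = -0.11244380165 eV
E_8 = -13.6057 / 8² = -0.21258906250 eV

Photon energy: |ΔE| = |E_8 - E_11| = 0.10014526085 eV

Convert to wavelength using E = hc/λ with hc = 1239.84 eV·nm:
λ = hc/E = 1239.84 eV·nm / 0.10014526085 eV
λ = 12380.4161 nm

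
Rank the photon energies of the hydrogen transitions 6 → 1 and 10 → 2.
6 → 1

Calculate the energy for each transition:

Transition 6 → 1:
ΔE₁ = |E_1 - E_6| = |-13.6057/1² - (-13.6057/6²)|
ΔE₁ = |-13.60570000000 - (-0.37793611111)| = 13.22776389 eV

Transition 10 → 2:
ΔE₂ = |E_2 - E_10| = |-13.6057/2² - (-13.6057/10²)|
ΔE₂ = |-3.40142500000 - (-0.13605700000)| = 3.26536800 eV

Since 13.22776389 eV > 3.26536800 eV, the transition 6 → 1 emits the more energetic photon.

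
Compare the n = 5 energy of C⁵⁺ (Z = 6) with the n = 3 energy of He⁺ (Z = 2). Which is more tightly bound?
C⁵⁺ at n = 5 (E = -19.59 eV)

Using E_n = -13.6057 Z² / n² eV:

C⁵⁺ (Z = 6) at n = 5:
E = -13.6057 × 6² / 5² = -13.6057 × 36 / 25 = -19.59221 eV

He⁺ (Z = 2) at n = 3:
E = -13.6057 × 2² / 3² = -13.6057 × 4 / 9 = -6.04698 eV

Since -19.59221 eV < -6.04698 eV,
C⁵⁺ at n = 5 is more tightly bound (requires more energy to ionize).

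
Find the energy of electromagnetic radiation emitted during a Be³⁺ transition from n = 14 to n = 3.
23.077 eV

The energy levels are E_n = -13.6057 Z² eV / n².

Energy at n = 14: E_14 = -13.6057 × 4² / 14² = -1.110669 eV
Energy at n = 3: E_3 = -13.6057 × 4² / 3² = -24.187911 eV

For emission (electron falling to lower state), the photon energy is:
E_photon = E_14 - E_3 = |-1.110669 - (-24.187911)|
E_photon = 23.077 eV

This energy is carried away by the emitted photon.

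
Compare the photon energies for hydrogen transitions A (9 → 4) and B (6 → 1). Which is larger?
6 → 1

Calculate the energy for each transition:

Transition 9 → 4:
ΔE₁ = |E_4 - E_9| = |-13.6057/4² - (-13.6057/9²)|
ΔE₁ = |-0.85035625000 - (-0.16797160494)| = 0.68238465 eV

Transition 6 → 1:
ΔE₂ = |E_1 - E_6| = |-13.6057/1² - (-13.6057/6²)|
ΔE₂ = |-13.60570000000 - (-0.37793611111)| = 13.22776389 eV

Since 13.22776389 eV > 0.68238465 eV, the transition 6 → 1 emits the more energetic photon.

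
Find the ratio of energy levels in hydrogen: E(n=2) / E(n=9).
20.250000

Using E_n = -13.6057 Z² / n² eV with Z = 1:

E_2 = -13.6057 / 2² = -13.6057 / 4 = -3.401425000000 eV
E_9 = -13.6057 / 9² = -13.6057 / 81 = -0.167971604938 eV

The ratio is:
E_2/E_9 = (-3.401425000000) / (-0.167971604938)
E_2/E_9 = (-13.6057/4) / (-13.6057/81)
E_2/E_9 = 81/4
E_2/E_9 = 20.250000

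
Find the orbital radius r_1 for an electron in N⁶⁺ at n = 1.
0.0076 nm (or 0.0756 Å)

The Bohr radius formula is:
r_n = n² a₀ / Z

where a₀ = 0.0529177 nm is the Bohr radius.

For N⁶⁺ (Z = 7) at n = 1:
r_1 = 1² × 0.0529177 nm / 7
r_1 = 1 × 0.0529177 nm / 7
r_1 = 0.05292 nm / 7
r_1 = 0.0076 nm

The electron orbits at approximately 0.0076 nm from the nucleus.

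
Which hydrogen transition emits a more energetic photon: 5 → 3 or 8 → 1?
8 → 1

Calculate the energy for each transition:

Transition 5 → 3:
ΔE₁ = |E_3 - E_5| = |-13.6057/3² - (-13.6057/5²)|
ΔE₁ = |-1.511744444444 - (-0.544228000000)| = 0.967516444 eV

Transition 8 → 1:
ΔE₂ = |E_1 - E_8| = |-13.6057/1² - (-13.6057/8²)|
ΔE₂ = |-13.605700000000 - (-0.212589062500)| = 13.393110938 eV

Since 13.393110938 eV > 0.967516444 eV, the transition 8 → 1 emits the more energetic photon.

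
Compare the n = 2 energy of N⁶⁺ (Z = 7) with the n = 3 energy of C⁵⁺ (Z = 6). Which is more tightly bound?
N⁶⁺ at n = 2 (E = -166.66983 eV)

Using E_n = -13.6057 Z² / n² eV:

N⁶⁺ (Z = 7) at n = 2:
E = -13.6057 × 7² / 2² = -13.6057 × 49 / 4 = -166.66982500 eV

C⁵⁺ (Z = 6) at n = 3:
E = -13.6057 × 6² / 3² = -13.6057 × 36 / 9 = -54.42280000 eV

Since -166.66982500 eV < -54.42280000 eV,
N⁶⁺ at n = 2 is more tightly bound (requires more energy to ionize).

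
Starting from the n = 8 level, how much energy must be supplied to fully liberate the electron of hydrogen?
0.212589 eV

The ionization energy is the energy needed to remove the electron completely (n → ∞).

For hydrogen, E_n = -13.6057 eV / n².

At n = 8: E_8 = -13.6057 / 8² = -0.212589063 eV
At n = ∞: E_∞ = 0 eV

Ionization energy = E_∞ - E_8 = 0 - (-0.212589063) = 0.212589063 eV
Ionization energy ≈ 0.212589 eV

This is also called the binding energy of the electron in state n = 8.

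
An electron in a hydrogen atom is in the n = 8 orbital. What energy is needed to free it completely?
0.213 eV

The ionization energy is the energy needed to remove the electron completely (n → ∞).

For hydrogen, E_n = -13.6057 eV / n².

At n = 8: E_8 = -13.6057 / 8² = -0.212589 eV
At n = ∞: E_∞ = 0 eV

Ionization energy = E_∞ - E_8 = 0 - (-0.212589) = 0.212589 eV
Ionization energy ≈ 0.213 eV

This is also called the binding energy of the electron in state n = 8.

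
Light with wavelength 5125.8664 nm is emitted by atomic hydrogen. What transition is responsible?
n = 10 → n = 6

First, find the photon energy from the wavelength (hc = 1239.84 eV·nm):
E = hc/λ = 1239.84 eV·nm / 5125.8664 nm = 0.24187911 eV

The energy levels of hydrogen satisfy E_n = -13.6057 / n² eV, so an emission n_i → n_f releases
ΔE = 13.6057 × (1/n_f² − 1/n_i²) eV.

Setting ΔE equal to the photon energy:
1/n_f² − 1/n_i² = 0.24187911 / 13.6057 = 0.017777778

Since 1/n_i² must be positive, we need 1/n_f² > 0.017777778, i.e. n_f ≤ 7. For each allowed n_f, solve n_i = (1/n_f² − 0.017777778)^(−1/2) and check whether it is a whole number:
  n_f = 1: 1/n_i² = 1.000000000 − 0.017777778 = 0.982222222 → n_i = 1.009  (not an integer) ✗
  n_f = 2: 1/n_i² = 0.250000000 − 0.017777778 = 0.232222222 → n_i = 2.075  (not an integer) ✗
  n_f = 3: 1/n_i² = 0.111111111 − 0.017777778 = 0.093333333 → n_i = 3.273  (not an integer) ✗
  n_f = 4: 1/n_i² = 0.062500000 − 0.017777778 = 0.044722222 → n_i = 4.729  (not an integer) ✗
  n_f = 5: 1/n_i² = 0.040000000 − 0.017777778 = 0.022222222 → n_i = 6.708  (not an integer) ✗
  n_f = 6: 1/n_i² = 0.027777778 − 0.017777778 = 0.010000000 → n_i = 10.000  → integer, n_i = 10 ✓
  n_f = 7: 1/n_i² = 0.020408163 − 0.017777778 = 0.002630385 → n_i = 19.498  (not an integer) ✗

Only n_f = 6 gives an integer upper level, n_i = 10.

The transition is from n = 10 to n = 6 (emission).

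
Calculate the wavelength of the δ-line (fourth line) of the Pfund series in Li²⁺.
366.1333 nm

The lines of a series are numbered from the longest wavelength (smallest ΔE) outward; the fourth line is the transition from n = n_f + 4 to n_f.
The Pfund series has all transitions ending at n_f = 5.

For Li²⁺ (Z = 3), the fourth line (δ-line) is the jump from n = 9 to n = 5:
E_9 = -13.6057 × 3² / 9² = -1.51174444 eV
E_5 = -13.6057 × 3² / 5² = -4.89805200 eV
ΔE = E_9 - E_5 = 3.38630756 eV

λ = hc/E = 1239.84 eV·nm / 3.38630756 eV
λ = 366.1333 nm

This is the δ-line of the Pfund series in Li²⁺.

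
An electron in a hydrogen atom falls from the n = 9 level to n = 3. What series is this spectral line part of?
Paschen series

The spectral series in hydrogen are named based on the final (lower) energy level:
- Lyman series: n_final = 1 (ultraviolet)
- Balmer series: n_final = 2 (visible/near-UV)
- Paschen series: n_final = 3 (infrared)
- Brackett series: n_final = 4 (infrared)
- Pfund series: n_final = 5 (far infrared)

Since this transition ends at n = 3, it belongs to the Paschen series.

For reference, this 9 → 3 line has photon energy
ΔE = 13.6057 eV × (1/3² - 1/9²) = 1.343772840 eV,
corresponding to wavelength λ = hc/ΔE = 1239.84 eV·nm / 1.343772840 eV = 922.65595 nm in the infrared region.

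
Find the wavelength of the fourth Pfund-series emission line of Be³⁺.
205.950 nm

The lines of a series are numbered from the longest wavelength (smallest ΔE) outward; the fourth line is the transition from n = n_f + 4 to n_f.
The Pfund series has all transitions ending at n_f = 5.

For Be³⁺ (Z = 4), the fourth line (δ-line) is the jump from n = 9 to n = 5:
E_9 = -13.6057 × 4² / 9² = -2.6875457 eV
E_5 = -13.6057 × 4² / 5² = -8.7076480 eV
ΔE = E_9 - E_5 = 6.0201023 eV

λ = hc/E = 1239.84 eV·nm / 6.0201023 eV
λ = 205.950 nm

This is the δ-line of the Pfund series in Be³⁺.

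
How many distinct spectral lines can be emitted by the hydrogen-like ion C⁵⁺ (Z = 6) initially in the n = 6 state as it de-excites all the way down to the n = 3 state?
6

The electron can occupy levels n = 3, 4, ..., 6 during de-excitation — that is m = 6 - 3 + 1 = 4 distinct levels.

The number of distinct spectral lines equals the number of ways to choose 2 of these m levels (each pair gives one possible emission transition):

Number of lines = m(m-1)/2 = 4×3/2 = 6

These correspond to all possible transitions between the 4 levels:
6 → 5, 6 → 4, 6 → 3, 5 → 4, 5 → 3, 4 → 3

Each transition produces a photon with a unique energy (and thus wavelength). This count does not depend on Z.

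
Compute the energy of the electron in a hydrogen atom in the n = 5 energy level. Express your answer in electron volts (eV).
-0.544228 eV

The energy levels of a hydrogen-like atom are given by:
E_n = -13.6057 eV / n²

For n = 5:
E_5 = -13.6057 eV / 5²
E_5 = -13.6057 eV / 25
E_5 = -0.544228 eV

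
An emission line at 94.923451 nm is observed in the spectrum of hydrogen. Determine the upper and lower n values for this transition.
n = 5 → n = 1

First, find the photon energy from the wavelength (hc = 1239.84 eV·nm):
E = hc/λ = 1239.84 eV·nm / 94.923451 nm = 13.061472 eV

The energy levels of hydrogen satisfy E_n = -13.6057 / n² eV, so an emission n_i → n_f releases
ΔE = 13.6057 × (1/n_f² − 1/n_i²) eV.

Setting ΔE equal to the photon energy:
1/n_f² − 1/n_i² = 13.061472 / 13.6057 = 0.96000000

Since 1/n_i² must be positive, we need 1/n_f² > 0.96000000, i.e. n_f ≤ 1. For each allowed n_f, solve n_i = (1/n_f² − 0.96000000)^(−1/2) and check whether it is a whole number:
  n_f = 1: 1/n_i² = 1.00000000 − 0.96000000 = 0.04000000 → n_i = 5.000  → integer, n_i = 5 ✓

Only n_f = 1 gives an integer upper level, n_i = 5.

The transition is from n = 5 to n = 1 (emission).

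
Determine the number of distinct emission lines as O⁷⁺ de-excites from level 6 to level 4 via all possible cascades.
3

The electron can occupy levels n = 4, 5, ..., 6 during de-excitation — that is m = 6 - 4 + 1 = 3 distinct levels.

The number of distinct spectral lines equals the number of ways to choose 2 of these m levels (each pair gives one possible emission transition):

Number of lines = m(m-1)/2 = 3×2/2 = 3

These correspond to all possible transitions between the 3 levels:
6 → 5, 6 → 4, 5 → 4

Each transition produces a photon with a unique energy (and thus wavelength). This count does not depend on Z.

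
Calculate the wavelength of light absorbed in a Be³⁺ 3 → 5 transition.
80.09166 nm

First, find the transition energy using E_n = -13.6057 Z² / n² eV:
E_3 = -13.6057 × 4² / 3² = -24.1879111 eV
E_5 = -13.6057 × 4² / 5² = -8.7076480 eV

Photon energy: |ΔE| = |E_5 - E_3| = 15.4802631 eV

Convert to wavelength using E = hc/λ with hc = 1239.84 eV·nm:
λ = hc/E = 1239.84 eV·nm / 15.4802631 eV
λ = 80.09166 nm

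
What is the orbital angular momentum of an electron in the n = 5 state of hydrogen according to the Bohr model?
5.273e-34 J·s (or 5ℏ)

In the Bohr model, angular momentum is quantized:
L = nℏ

where ℏ = h/(2π) = 1.05457e-34 J·s

For n = 5:
L = 5 × 1.05457e-34 J·s
L = 5.273e-34 J·s

This can also be written as L = 5ℏ.
The angular momentum is an integer multiple of the reduced Planck constant.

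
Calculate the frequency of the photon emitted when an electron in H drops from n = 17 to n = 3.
3.54e+14 Hz

First, find the transition energy:
E_17 = -13.6057 / 17² = -0.04708 eV
E_3 = -13.6057 / 3² = -1.51174 eV
|ΔE| = |E_3 - E_17| = 1.46466 eV

Convert to Joules: E = 1.46466 eV × (1.602177 × 10⁻¹⁹ J/eV) = 2.3466e-19 J

Using E = hf:
f = E/h = 2.3466e-19 J / (6.62607 × 10⁻³⁴ J·s)
f = 3.54e+14 Hz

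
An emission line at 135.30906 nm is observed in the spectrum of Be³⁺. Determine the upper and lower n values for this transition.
n = 7 → n = 4

First, find the photon energy from the wavelength (hc = 1239.84 eV·nm):
E = hc/λ = 1239.84 eV·nm / 135.30906 nm = 9.1630228 eV

The energy levels of Be³⁺ satisfy E_n = -13.6057 × 4² / n² eV, so an emission n_i → n_f releases
ΔE = 13.6057 × 4² × (1/n_f² − 1/n_i²) eV.

Setting ΔE equal to the photon energy:
1/n_f² − 1/n_i² = 9.1630228 / (13.6057 × 4²) = 0.042091838

Since 1/n_i² must be positive, we need 1/n_f² > 0.042091838, i.e. n_f ≤ 4. For each allowed n_f, solve n_i = (1/n_f² − 0.042091838)^(−1/2) and check whether it is a whole number:
  n_f = 1: 1/n_i² = 1.000000000 − 0.042091838 = 0.957908162 → n_i = 1.022  (not an integer) ✗
  n_f = 2: 1/n_i² = 0.250000000 − 0.042091838 = 0.207908162 → n_i = 2.193  (not an integer) ✗
  n_f = 3: 1/n_i² = 0.111111111 − 0.042091838 = 0.069019273 → n_i = 3.806  (not an integer) ✗
  n_f = 4: 1/n_i² = 0.062500000 − 0.042091838 = 0.020408162 → n_i = 7.000  → integer, n_i = 7 ✓

Only n_f = 4 gives an integer upper level, n_i = 7.

The transition is from n = 7 to n = 4 (emission).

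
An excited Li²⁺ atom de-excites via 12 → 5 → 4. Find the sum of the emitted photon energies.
6.80285 eV

The energy levels of Li²⁺ are E_n = -13.6057 × 3² / n² eV.

First transition (12 → 5):
ΔE₁ = |E_5 - E_12|
ΔE₁ = |-4.89805200000 - (-0.85035625000)| = 4.04769575 eV

Second transition (5 → 4):
ΔE₂ = |E_4 - E_5|
ΔE₂ = |-7.65320625000 - (-4.89805200000)| = 2.75515425 eV

Total energy released:
E_total = ΔE₁ + ΔE₂ = 4.04769575 + 2.75515425 = 6.80285 eV

Note: This equals the direct transition 12 → 4: 6.80285 eV ✓
Energy is conserved regardless of the path taken.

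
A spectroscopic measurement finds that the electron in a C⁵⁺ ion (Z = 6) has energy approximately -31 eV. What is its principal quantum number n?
n = 4

The exact energy levels follow E_n = -13.6057 Z² / n² eV with Z = 6.

The measured value (-31 eV) is reported to only 2 significant figures, so we must test candidate n values and see which one matches to that precision.

Candidate energies:
  n = 2:  E = -13.6057 × 6² / 2² = -122.45130 eV
  n = 3:  E = -13.6057 × 6² / 3² = -54.42280 eV
  n = 4:  E = -13.6057 × 6² / 4² = -30.61283 eV  ← matches
  n = 5:  E = -13.6057 × 6² / 5² = -19.59221 eV
  n = 6:  E = -13.6057 × 6² / 6² = -13.60570 eV

Checking against the measurement of -31 eV (2 sig figs), only n = 4 agrees:
E_4 = -30.61283 eV, which rounds to -31 eV ✓

Therefore n = 4.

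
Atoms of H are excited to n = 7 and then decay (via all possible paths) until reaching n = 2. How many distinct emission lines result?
15

The electron can occupy levels n = 2, 3, ..., 7 during de-excitation — that is m = 7 - 2 + 1 = 6 distinct levels.

The number of distinct spectral lines equals the number of ways to choose 2 of these m levels (each pair gives one possible emission transition):

Number of lines = m(m-1)/2 = 6×5/2 = 15

These correspond to all possible transitions between the 6 levels:
7 → 6, 7 → 5, 7 → 4, 7 → 3, 7 → 2, 6 → 5, 6 → 4, 6 → 3...

Each transition produces a photon with a unique energy (and thus wavelength). This count does not depend on Z.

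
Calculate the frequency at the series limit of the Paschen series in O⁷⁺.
2.3394e+16 Hz

The series limit corresponds to the transition from n = ∞ to n = 3.
This is the highest energy (shortest wavelength) transition in the Paschen series.

E_∞ = 0 eV
E_3 = -13.6057 × 8² / 3² = -96.751644 eV

Energy at series limit:
ΔE = E_∞ - E_3 = 0 - (-96.751644) = 96.751644 eV
E = 96.751644 eV × (1.602177 × 10⁻¹⁹ J/eV) = 1.550133e-17 J
f = E/h = 1.550133e-17 J / (6.62607 × 10⁻³⁴ J·s) = 2.3394e+16 Hz

This energy equals the ionization energy from the n = 3 state of O⁷⁺.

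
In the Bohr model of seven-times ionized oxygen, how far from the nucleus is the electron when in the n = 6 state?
0.2381 nm (or 2.3813 Å)

The Bohr radius formula is:
r_n = n² a₀ / Z

where a₀ = 0.0529177 nm is the Bohr radius.

For O⁷⁺ (Z = 8) at n = 6:
r_6 = 6² × 0.0529177 nm / 8
r_6 = 36 × 0.0529177 nm / 8
r_6 = 1.90504 nm / 8
r_6 = 0.2381 nm

The electron orbits at approximately 0.2381 nm from the nucleus.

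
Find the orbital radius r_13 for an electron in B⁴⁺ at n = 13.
1.7886 nm (or 17.8862 Å)

The Bohr radius formula is:
r_n = n² a₀ / Z

where a₀ = 0.0529177 nm is the Bohr radius.

For B⁴⁺ (Z = 5) at n = 13:
r_13 = 13² × 0.0529177 nm / 5
r_13 = 169 × 0.0529177 nm / 5
r_13 = 8.94309 nm / 5
r_13 = 1.7886 nm

The electron orbits at approximately 1.7886 nm from the nucleus.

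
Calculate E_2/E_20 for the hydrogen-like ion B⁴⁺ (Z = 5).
100.000

Using E_n = -13.6057 Z² / n² eV with Z = 5:

E_2 = -13.6057 × 5² / 2² = -340.1425 / 4 = -85.035625000 eV
E_20 = -13.6057 × 5² / 20² = -340.1425 / 400 = -0.850356250 eV

The ratio is:
E_2/E_20 = (-85.035625000) / (-0.850356250)
E_2/E_20 = (-340.1425/4) / (-340.1425/400)
E_2/E_20 = 400/4
E_2/E_20 = 100.000
(Note: the Z² factors cancel in the ratio.)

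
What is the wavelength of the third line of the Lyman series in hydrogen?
97.202 nm

The lines of a series are numbered from the longest wavelength (smallest ΔE) outward; the third line is the transition from n = n_f + 3 to n_f.
The Lyman series has all transitions ending at n_f = 1.

For H, the third line (γ-line) is the jump from n = 4 to n = 1:
E_4 = -13.6057 / 4² = -0.85036 eV
E_1 = -13.6057 / 1² = -13.60570 eV
ΔE = E_4 - E_1 = 12.75534 eV

λ = hc/E = 1239.84 eV·nm / 12.75534 eV
λ = 97.202 nm

This is the γ-line of the Lyman series in H.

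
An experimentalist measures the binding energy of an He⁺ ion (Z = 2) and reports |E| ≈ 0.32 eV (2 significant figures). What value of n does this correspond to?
n = 13

The exact energy levels follow E_n = -13.6057 Z² / n² eV with Z = 2.

The measured value (-0.32 eV) is reported to only 2 significant figures, so we must test candidate n values and see which one matches to that precision.

Candidate energies:
  n = 11:  E = -13.6057 × 2² / 11² = -0.44978 eV
  n = 12:  E = -13.6057 × 2² / 12² = -0.37794 eV
  n = 13:  E = -13.6057 × 2² / 13² = -0.32203 eV  ← matches
  n = 14:  E = -13.6057 × 2² / 14² = -0.27767 eV
  n = 15:  E = -13.6057 × 2² / 15² = -0.24188 eV

Checking against the measurement of -0.32 eV (2 sig figs), only n = 13 agrees:
E_13 = -0.32203 eV, which rounds to -0.32 eV ✓

Therefore n = 13.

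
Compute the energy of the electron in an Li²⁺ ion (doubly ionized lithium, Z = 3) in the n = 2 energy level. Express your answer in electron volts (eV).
-30.613 eV

The energy levels of a hydrogen-like atom are given by:
E_n = -13.6057 Z² / n² eV  (with Z = 3 for Li²⁺)

For n = 2:
E_2 = -13.6057 × 3² / 2²
E_2 = -13.6057 × 9 / 4
E_2 = -30.613 eV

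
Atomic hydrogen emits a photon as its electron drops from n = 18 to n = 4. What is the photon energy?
0.808363 eV

The energy levels are E_n = -13.6057 eV / n².

Energy at n = 18: E_18 = -13.6057 / 18² = -0.041992901 eV
Energy at n = 4: E_4 = -13.6057 / 4² = -0.850356250 eV

For emission (electron falling to lower state), the photon energy is:
E_photon = E_18 - E_4 = |-0.041992901 - (-0.850356250)|
E_photon = 0.808363 eV

This energy is carried away by the emitted photon.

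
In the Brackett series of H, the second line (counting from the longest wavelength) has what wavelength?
2624.444 nm

The lines of a series are numbered from the longest wavelength (smallest ΔE) outward; the second line is the transition from n = n_f + 2 to n_f.
The Brackett series has all transitions ending at n_f = 4.

For H, the second line (β-line) is the jump from n = 6 to n = 4:
E_6 = -13.6057 / 6² = -0.377936111 eV
E_4 = -13.6057 / 4² = -0.850356250 eV
ΔE = E_6 - E_4 = 0.472420139 eV

λ = hc/E = 1239.84 eV·nm / 0.472420139 eV
λ = 2624.444 nm

This is the β-line of the Brackett series in H.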